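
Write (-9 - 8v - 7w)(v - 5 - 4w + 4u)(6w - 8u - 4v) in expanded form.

-98vw - 104uv - 124v^2 + 270w - 360u - 180v + 426w^2 - 784uw + 288u^2 - 148v^2w + 192uv^2 + 32v^3 + 38vw^2 - 280uvw + 256u^2v + 168w^3 - 392uw^2 + 224u^2w

(-9 - 8v - 7w)(v - 5 - 4w + 4u)(6w - 8u - 4v)
= (-9v + 45 + 36w - 36u - 8v^2 + 40v + 32vw - 32uv - 7vw + 35w + 28w^2 - 28uw)(6w - 8u - 4v)    [distributive law]
= (31v + 45 + 71w - 36u - 8v^2 + 25vw - 32uv + 28w^2 - 28uw)(6w - 8u - 4v)    [combine like terms]
= 186vw - 248uv - 124v^2 + 270w - 360u - 180v + 426w^2 - 568uw - 284vw - 216uw + 288u^2 + 144uv - 48v^2w + 64uv^2 + 32v^3 + 150vw^2 - 200uvw - 100v^2w - 192uvw + 256u^2v + 128uv^2 + 168w^3 - 224uw^2 - 112vw^2 - 168uw^2 + 224u^2w + 112uvw    [distributive law]
= -98vw - 104uv - 124v^2 + 270w - 360u - 180v + 426w^2 - 784uw + 288u^2 - 148v^2w + 192uv^2 + 32v^3 + 38vw^2 - 280uvw + 256u^2v + 168w^3 - 392uw^2 + 224u^2w    [combine like terms]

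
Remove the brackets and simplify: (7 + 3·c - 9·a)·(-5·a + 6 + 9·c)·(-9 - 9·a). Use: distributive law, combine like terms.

(7 + 3·c - 9·a)·(-5·a + 6 + 9·c)·(-9 - 9·a)
= (-35·a + 42 + 63·c - 15·a·c + 18·c + 27·c² + 45·a² - 54·a - 81·a·c)·(-9 - 9·a)    [distributive law]
= (-89·a + 42 + 81·c - 96·a·c + 27·c² + 45·a²)·(-9 - 9·a)    [combine like terms]
= 801·a + 801·a² - 378 - 378·a - 729·c - 729·a·c + 864·a·c + 864·a²·c - 243·c² - 243·a·c² - 405·a² - 405·a³    [distributive law]
= 423·a + 396·a² - 378 - 729·c + 135·a·c + 864·a²·c - 243·c² - 243·a·c² - 405·a³    [combine like terms]

423·a + 396·a² - 378 - 729·c + 135·a·c + 864·a²·c - 243·c² - 243·a·c² - 405·a³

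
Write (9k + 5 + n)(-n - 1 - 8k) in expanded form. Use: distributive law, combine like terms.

(9k + 5 + n)(-n - 1 - 8k)
= -9kn - 9k - 72k^2 - 5n - 5 - 40k - n^2 - n - 8kn    [distributive law]
= -17kn - 49k - 72k^2 - 6n - 5 - n^2    [combine like terms]

-17kn - 49k - 72k^2 - 6n - 5 - n^2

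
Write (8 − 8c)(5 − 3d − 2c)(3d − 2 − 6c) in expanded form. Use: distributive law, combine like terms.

(8 − 8c)(5 − 3d − 2c)(3d − 2 − 6c)
= (40 − 24d − 16c − 40c + 24cd + 16c^2)(3d − 2 − 6c)    [distributive law]
= (40 − 24d − 56c + 24cd + 16c^2)(3d − 2 − 6c)    [combine like terms]
= 120d − 80 − 240c − 72d^2 + 48d + 144cd − 168cd + 112c + 336c^2 + 72cd^2 − 48cd − 144c^2d + 48c^2d − 32c^2 − 96c^3    [distributive law]
= 168d − 80 − 128c − 72d^2 − 72cd + 304c^2 + 72cd^2 − 96c^2d − 96c^3    [combine like terms]

168d − 80 − 128c − 72d^2 − 72cd + 304c^2 + 72cd^2 − 96c^2d − 96c^3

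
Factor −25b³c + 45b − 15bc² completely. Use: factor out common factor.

5b(−5b²c + 9 − 3c²)

−25b³c + 45b − 15bc²
= 5(−5b³c + 9b − 3bc²)    [factor out 5]
= 5b(−5b²c + 9 − 3c²)    [factor out b]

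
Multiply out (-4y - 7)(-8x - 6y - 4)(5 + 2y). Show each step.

272xy + 64xy^2 + 236y^2 + 48y^3 + 346y + 280x + 140

(-4y - 7)(-8x - 6y - 4)(5 + 2y)
= (32xy + 24y^2 + 16y + 56x + 42y + 28)(5 + 2y)    [distributive law]
= (32xy + 24y^2 + 58y + 56x + 28)(5 + 2y)    [combine like terms]
= 160xy + 64xy^2 + 120y^2 + 48y^3 + 290y + 116y^2 + 280x + 112xy + 140 + 56y    [distributive law]
= 272xy + 64xy^2 + 236y^2 + 48y^3 + 346y + 280x + 140    [combine like terms]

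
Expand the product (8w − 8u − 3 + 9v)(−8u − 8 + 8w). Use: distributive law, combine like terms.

(8w − 8u − 3 + 9v)(−8u − 8 + 8w)
= −64uw − 64w + 64w^2 + 64u^2 + 64u − 64uw + 24u + 24 − 24w − 72uv − 72v + 72vw    [distributive law]
= −128uw − 88w + 64w^2 + 64u^2 + 88u + 24 − 72uv − 72v + 72vw    [combine like terms]

−128uw − 88w + 64w^2 + 64u^2 + 88u + 24 − 72uv − 72v + 72vw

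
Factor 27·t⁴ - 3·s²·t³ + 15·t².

3·t²(9·t² - s²·t + 5)

27·t⁴ - 3·s²·t³ + 15·t²
= 3(9·t⁴ - s²·t³ + 5·t²)    [factor out 3]
= 3·t²(9·t² - s²·t + 5)    [factor out t²]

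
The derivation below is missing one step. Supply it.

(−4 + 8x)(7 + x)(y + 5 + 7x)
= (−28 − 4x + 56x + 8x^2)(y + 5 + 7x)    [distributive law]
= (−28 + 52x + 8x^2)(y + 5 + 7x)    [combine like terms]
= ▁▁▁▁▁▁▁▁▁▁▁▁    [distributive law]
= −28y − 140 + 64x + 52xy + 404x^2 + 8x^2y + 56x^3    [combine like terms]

Applying distributive law to the line above:

−28y − 140 − 196x + 52xy + 260x + 364x^2 + 8x^2y + 40x^2 + 56x^3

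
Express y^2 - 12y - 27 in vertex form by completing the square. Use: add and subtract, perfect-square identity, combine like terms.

(y - 6)^2 - 63

y^2 - 12y - 27
= y^2 - 12y + 36 - 36 - 27    [add and subtract 36]
= (y - 6)^2 - 36 - 27    [perfect-square identity]
= (y - 6)^2 - 63    [combine constants]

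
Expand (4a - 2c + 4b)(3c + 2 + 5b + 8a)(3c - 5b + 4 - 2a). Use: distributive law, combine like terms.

(4a - 2c + 4b)(3c + 2 + 5b + 8a)(3c - 5b + 4 - 2a)
= (12ac + 8a + 20ab + 32a^2 - 6c^2 - 4c - 10bc - 16ac + 12bc + 8b + 20b^2 + 32ab)(3c - 5b + 4 - 2a)    [distributive law]
= (-4ac + 8a + 52ab + 32a^2 - 6c^2 - 4c + 2bc + 8b + 20b^2)(3c - 5b + 4 - 2a)    [combine like terms]
= -12ac^2 + 20abc - 16ac + 8a^2c + 24ac - 40ab + 32a - 16a^2 + 156abc - 260ab^2 + 208ab - 104a^2b + 96a^2c - 160a^2b + 128a^2 - 64a^3 - 18c^3 + 30bc^2 - 24c^2 + 12ac^2 - 12c^2 + 20bc - 16c + 8ac + 6bc^2 - 10b^2c + 8bc - 4abc + 24bc - 40b^2 + 32b - 16ab + 60b^2c - 100b^3 + 80b^2 - 40ab^2    [distributive law]
= 172abc + 16ac + 104a^2c + 152ab + 32a + 112a^2 - 300ab^2 - 264a^2b - 64a^3 - 18c^3 + 36bc^2 - 36c^2 + 52bc - 16c + 50b^2c + 40b^2 + 32b - 100b^3    [combine like terms]

172abc + 16ac + 104a^2c + 152ab + 32a + 112a^2 - 300ab^2 - 264a^2b - 64a^3 - 18c^3 + 36bc^2 - 36c^2 + 52bc - 16c + 50b^2c + 40b^2 + 32b - 100b^3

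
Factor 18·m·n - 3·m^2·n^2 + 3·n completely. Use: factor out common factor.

18·m·n - 3·m^2·n^2 + 3·n
= 3(6·m·n - m^2·n^2 + n)    [factor out 3]
= 3·n(6·m - m^2·n + 1)    [factor out n]

3·n(6·m - m^2·n + 1)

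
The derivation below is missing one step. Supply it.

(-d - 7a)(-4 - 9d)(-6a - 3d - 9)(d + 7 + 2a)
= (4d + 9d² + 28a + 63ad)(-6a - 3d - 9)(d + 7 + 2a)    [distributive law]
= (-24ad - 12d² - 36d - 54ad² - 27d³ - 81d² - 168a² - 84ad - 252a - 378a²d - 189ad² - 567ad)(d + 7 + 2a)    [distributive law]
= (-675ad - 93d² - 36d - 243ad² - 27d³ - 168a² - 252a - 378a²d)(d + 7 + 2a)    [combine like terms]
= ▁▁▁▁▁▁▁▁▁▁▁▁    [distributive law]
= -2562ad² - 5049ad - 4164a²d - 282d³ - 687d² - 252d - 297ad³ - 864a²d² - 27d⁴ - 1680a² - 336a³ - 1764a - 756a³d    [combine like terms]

Applying distributive law to the line above:

-675ad² - 4725ad - 1350a²d - 93d³ - 651d² - 186ad² - 36d² - 252d - 72ad - 243ad³ - 1701ad² - 486a²d² - 27d⁴ - 189d³ - 54ad³ - 168a²d - 1176a² - 336a³ - 252ad - 1764a - 504a² - 378a²d² - 2646a²d - 756a³d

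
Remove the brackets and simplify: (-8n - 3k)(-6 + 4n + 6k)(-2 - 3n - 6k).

-96n - 80n^2 - 222kn + 96n^3 + 372kn^2 + 414k^2n - 36k - 72k^2 + 108k^3

(-8n - 3k)(-6 + 4n + 6k)(-2 - 3n - 6k)
= (48n - 32n^2 - 48kn + 18k - 12kn - 18k^2)(-2 - 3n - 6k)    [distributive law]
= (48n - 32n^2 - 60kn + 18k - 18k^2)(-2 - 3n - 6k)    [combine like terms]
= -96n - 144n^2 - 288kn + 64n^2 + 96n^3 + 192kn^2 + 120kn + 180kn^2 + 360k^2n - 36k - 54kn - 108k^2 + 36k^2 + 54k^2n + 108k^3    [distributive law]
= -96n - 80n^2 - 222kn + 96n^3 + 372kn^2 + 414k^2n - 36k - 72k^2 + 108k^3    [combine like terms]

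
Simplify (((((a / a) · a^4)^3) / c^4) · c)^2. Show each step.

(((((a / a) · a^4)^3) / c^4) · c)^2
= (((((a / a) · a^4)^3) / c^4)^2) · (c^2)    [power of a product]
= (((((a / a) · a^4)^3)^2) / ((c^4)^2)) · (c^2)    [power of a quotient]
= ((((a / a) · a^4)^6) / ((c^4)^2)) · (c^2)    [power of a power]
= ((((a / a)^6) · ((a^4)^6)) / ((c^4)^2)) · (c^2)    [power of a product]
= ((((a^6) / (a^6)) · ((a^4)^6)) / ((c^4)^2)) · (c^2)    [power of a quotient]
= ((a^0 · ((a^4)^6)) / ((c^4)^2)) · (c^2)    [quotient of powers]
= ((a^0 · a^24) / ((c^4)^2)) · (c^2)    [power of a power]
= (a^24 / ((c^4)^2)) · (c^2)    [product of powers]
= (a^24 / c^8) · (c^2)    [power of a power]
= a^24c^(-6)    [quotient of powers]

a^24c^(-6)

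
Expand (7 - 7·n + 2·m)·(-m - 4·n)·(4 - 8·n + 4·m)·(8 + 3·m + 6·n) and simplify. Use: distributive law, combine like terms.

(7 - 7·n + 2·m)·(-m - 4·n)·(4 - 8·n + 4·m)·(8 + 3·m + 6·n)
= (-7·m - 28·n + 7·m·n + 28·n^2 - 2·m^2 - 8·m·n)·(4 - 8·n + 4·m)·(8 + 3·m + 6·n)    [distributive law]
= (-7·m - 28·n - m·n + 28·n^2 - 2·m^2)·(4 - 8·n + 4·m)·(8 + 3·m + 6·n)    [combine like terms]
= (-28·m + 56·m·n - 28·m^2 - 112·n + 224·n^2 - 112·m·n - 4·m·n + 8·m·n^2 - 4·m^2·n + 112·n^2 - 224·n^3 + 112·m·n^2 - 8·m^2 + 16·m^2·n - 8·m^3)·(8 + 3·m + 6·n)    [distributive law]
= (-28·m - 60·m·n - 36·m^2 - 112·n + 336·n^2 + 120·m·n^2 + 12·m^2·n - 224·n^3 - 8·m^3)·(8 + 3·m + 6·n)    [combine like terms]
= -224·m - 84·m^2 - 168·m·n - 480·m·n - 180·m^2·n - 360·m·n^2 - 288·m^2 - 108·m^3 - 216·m^2·n - 896·n - 336·m·n - 672·n^2 + 2688·n^2 + 1008·m·n^2 + 2016·n^3 + 960·m·n^2 + 360·m^2·n^2 + 720·m·n^3 + 96·m^2·n + 36·m^3·n + 72·m^2·n^2 - 1792·n^3 - 672·m·n^3 - 1344·n^4 - 64·m^3 - 24·m^4 - 48·m^3·n    [distributive law]
= -224·m - 372·m^2 - 984·m·n - 300·m^2·n + 1608·m·n^2 - 172·m^3 - 896·n + 2016·n^2 + 224·n^3 + 432·m^2·n^2 + 48·m·n^3 - 12·m^3·n - 1344·n^4 - 24·m^4    [combine like terms]

-224·m - 372·m^2 - 984·m·n - 300·m^2·n + 1608·m·n^2 - 172·m^3 - 896·n + 2016·n^2 + 224·n^3 + 432·m^2·n^2 + 48·m·n^3 - 12·m^3·n - 1344·n^4 - 24·m^4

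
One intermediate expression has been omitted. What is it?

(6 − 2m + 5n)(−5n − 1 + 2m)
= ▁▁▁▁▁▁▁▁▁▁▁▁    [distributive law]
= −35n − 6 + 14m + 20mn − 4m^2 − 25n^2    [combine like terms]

After distributive law, the bracketed line is:

−30n − 6 + 12m + 10mn + 2m − 4m^2 − 25n^2 − 5n + 10mn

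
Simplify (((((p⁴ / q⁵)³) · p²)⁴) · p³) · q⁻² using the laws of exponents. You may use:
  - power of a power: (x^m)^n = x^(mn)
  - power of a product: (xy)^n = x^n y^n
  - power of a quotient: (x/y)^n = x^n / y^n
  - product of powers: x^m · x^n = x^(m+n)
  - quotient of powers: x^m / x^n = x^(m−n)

p⁵⁹q⁻⁶²

(((((p⁴ / q⁵)³) · p²)⁴) · p³) · q⁻²
= (((((p⁴ / q⁵)³)⁴) · ((p²)⁴)) · p³) · q⁻²    [power of a product]
= ((((p⁴ / q⁵)¹²) · ((p²)⁴)) · p³) · q⁻²    [power of a power]
= (((((p⁴)¹²) / ((q⁵)¹²)) · ((p²)⁴)) · p³) · q⁻²    [power of a quotient]
= (((p⁴⁸ / ((q⁵)¹²)) · ((p²)⁴)) · p³) · q⁻²    [power of a power]
= (((p⁴⁸ / q⁶⁰) · ((p²)⁴)) · p³) · q⁻²    [power of a power]
= (((p⁴⁸ / q⁶⁰) · p⁸) · p³) · q⁻²    [power of a power]
= p⁵⁹q⁻⁶²    [quotient of powers; product of powers]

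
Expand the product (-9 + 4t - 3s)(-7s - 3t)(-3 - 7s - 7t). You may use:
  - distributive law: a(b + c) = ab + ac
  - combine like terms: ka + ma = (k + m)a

(-9 + 4t - 3s)(-7s - 3t)(-3 - 7s - 7t)
= (63s + 27t - 28st - 12t^2 + 21s^2 + 9st)(-3 - 7s - 7t)    [distributive law]
= (63s + 27t - 19st - 12t^2 + 21s^2)(-3 - 7s - 7t)    [combine like terms]
= -189s - 441s^2 - 441st - 81t - 189st - 189t^2 + 57st + 133s^2t + 133st^2 + 36t^2 + 84st^2 + 84t^3 - 63s^2 - 147s^3 - 147s^2t    [distributive law]
= -189s - 504s^2 - 573st - 81t - 153t^2 - 14s^2t + 217st^2 + 84t^3 - 147s^3    [combine like terms]

-189s - 504s^2 - 573st - 81t - 153t^2 - 14s^2t + 217st^2 + 84t^3 - 147s^3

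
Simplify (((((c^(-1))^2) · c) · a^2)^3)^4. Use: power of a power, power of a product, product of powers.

(((((c^(-1))^2) · c) · a^2)^3)^4
= ((((c^(-1))^2) · c) · a^2)^12    [power of a power]
= ((((c^(-1))^2) · c)^12) · ((a^2)^12)    [power of a product]
= ((((c^(-1))^2)^12) · (c^12)) · ((a^2)^12)    [power of a product]
= (((c^(-1))^24) · (c^12)) · ((a^2)^12)    [power of a power]
= (c^(-24) · (c^12)) · ((a^2)^12)    [power of a power]
= c^(-12) · ((a^2)^12)    [product of powers]
= c^(-12) · a^24    [power of a power]
= a^24c^(-12)    [rearrange]

a^24c^(-12)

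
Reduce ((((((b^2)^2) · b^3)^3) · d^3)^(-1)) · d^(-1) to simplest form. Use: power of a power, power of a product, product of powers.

((((((b^2)^2) · b^3)^3) · d^3)^(-1)) · d^(-1)
= ((((((b^2)^2) · b^3)^3)^(-1)) · ((d^3)^(-1))) · d^(-1)    [power of a product]
= (((((b^2)^2) · b^3)^(-3)) · ((d^3)^(-1))) · d^(-1)    [power of a power]
= (((((b^2)^2)^(-3)) · ((b^3)^(-3))) · ((d^3)^(-1))) · d^(-1)    [power of a product]
= ((((b^2)^(-6)) · ((b^3)^(-3))) · ((d^3)^(-1))) · d^(-1)    [power of a power]
= ((b^(-12) · ((b^3)^(-3))) · ((d^3)^(-1))) · d^(-1)    [power of a power]
= ((b^(-12) · b^(-9)) · ((d^3)^(-1))) · d^(-1)    [power of a power]
= (b^(-21) · ((d^3)^(-1))) · d^(-1)    [product of powers]
= (b^(-21) · d^(-3)) · d^(-1)    [power of a power]
= b^(-21)d^(-4)    [product of powers]

b^(-21)d^(-4)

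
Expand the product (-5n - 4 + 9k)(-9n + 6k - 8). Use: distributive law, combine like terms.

45n² - 111kn + 76n - 96k + 32 + 54k²

(-5n - 4 + 9k)(-9n + 6k - 8)
= 45n² - 30kn + 40n + 36n - 24k + 32 - 81kn + 54k² - 72k    [distributive law]
= 45n² - 111kn + 76n - 96k + 32 + 54k²    [combine like terms]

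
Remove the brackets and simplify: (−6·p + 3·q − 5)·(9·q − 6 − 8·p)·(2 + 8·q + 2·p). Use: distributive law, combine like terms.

(−6·p + 3·q − 5)·(9·q − 6 − 8·p)·(2 + 8·q + 2·p)
= (−54·p·q + 36·p + 48·p^2 + 27·q^2 − 18·q − 24·p·q − 45·q + 30 + 40·p)·(2 + 8·q + 2·p)    [distributive law]
= (−78·p·q + 76·p + 48·p^2 + 27·q^2 − 63·q + 30)·(2 + 8·q + 2·p)    [combine like terms]
= −156·p·q − 624·p·q^2 − 156·p^2·q + 152·p + 608·p·q + 152·p^2 + 96·p^2 + 384·p^2·q + 96·p^3 + 54·q^2 + 216·q^3 + 54·p·q^2 − 126·q − 504·q^2 − 126·p·q + 60 + 240·q + 60·p    [distributive law]
= 326·p·q − 570·p·q^2 + 228·p^2·q + 212·p + 248·p^2 + 96·p^3 − 450·q^2 + 216·q^3 + 114·q + 60    [combine like terms]

326·p·q − 570·p·q^2 + 228·p^2·q + 212·p + 248·p^2 + 96·p^3 − 450·q^2 + 216·q^3 + 114·q + 60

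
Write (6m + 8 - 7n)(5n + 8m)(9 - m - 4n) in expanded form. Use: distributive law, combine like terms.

(6m + 8 - 7n)(5n + 8m)(9 - m - 4n)
= (30mn + 48m^2 + 40n + 64m - 35n^2 - 56mn)(9 - m - 4n)    [distributive law]
= (-26mn + 48m^2 + 40n + 64m - 35n^2)(9 - m - 4n)    [combine like terms]
= -234mn + 26m^2n + 104mn^2 + 432m^2 - 48m^3 - 192m^2n + 360n - 40mn - 160n^2 + 576m - 64m^2 - 256mn - 315n^2 + 35mn^2 + 140n^3    [distributive law]
= -530mn - 166m^2n + 139mn^2 + 368m^2 - 48m^3 + 360n - 475n^2 + 576m + 140n^3    [combine like terms]

-530mn - 166m^2n + 139mn^2 + 368m^2 - 48m^3 + 360n - 475n^2 + 576m + 140n^3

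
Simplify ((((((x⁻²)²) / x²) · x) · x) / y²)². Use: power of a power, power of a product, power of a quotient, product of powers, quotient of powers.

x⁻⁸·y⁻⁴

((((((x⁻²)²) / x²) · x) · x) / y²)²
= ((((((x⁻²)²) / x²) · x) · x)²) / ((y²)²)    [power of a quotient]
= ((((((x⁻²)²) / x²) · x)²) · (x²)) / ((y²)²)    [power of a product]
= ((((((x⁻²)²) / x²)²) · (x²)) · (x²)) / ((y²)²)    [power of a product]
= ((((((x⁻²)²)²) / ((x²)²)) · (x²)) · (x²)) / ((y²)²)    [power of a quotient]
= (((((x⁻²)⁴) / ((x²)²)) · (x²)) · (x²)) / ((y²)²)    [power of a power]
= (((x⁻⁸ / ((x²)²)) · (x²)) · (x²)) / ((y²)²)    [power of a power]
= (((x⁻⁸ / x⁴) · (x²)) · (x²)) / ((y²)²)    [power of a power]
= ((x⁻¹² · (x²)) · (x²)) / ((y²)²)    [quotient of powers]
= (x⁻¹⁰ · (x²)) / ((y²)²)    [product of powers]
= x⁻⁸ / ((y²)²)    [product of powers]
= x⁻⁸ / y⁴    [power of a power]
= x⁻⁸·y⁻⁴    [quotient of powers]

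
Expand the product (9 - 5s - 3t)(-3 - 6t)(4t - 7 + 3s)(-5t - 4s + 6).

(9 - 5s - 3t)(-3 - 6t)(4t - 7 + 3s)(-5t - 4s + 6)
= (-27 - 54t + 15s + 30st + 9t + 18t²)(4t - 7 + 3s)(-5t - 4s + 6)    [distributive law]
= (-27 - 45t + 15s + 30st + 18t²)(4t - 7 + 3s)(-5t - 4s + 6)    [combine like terms]
= (-108t + 189 - 81s - 180t² + 315t - 135st + 60st - 105s + 45s² + 120st² - 210st + 90s²t + 72t³ - 126t² + 54st²)(-5t - 4s + 6)    [distributive law]
= (207t + 189 - 186s - 306t² - 285st + 45s² + 174st² + 90s²t + 72t³)(-5t - 4s + 6)    [combine like terms]
= -1035t² - 828st + 1242t - 945t - 756s + 1134 + 930st + 744s² - 1116s + 1530t³ + 1224st² - 1836t² + 1425st² + 1140s²t - 1710st - 225s²t - 180s³ + 270s² - 870st³ - 696s²t² + 1044st² - 450s²t² - 360s³t + 540s²t - 360t⁴ - 288st³ + 432t³    [distributive law]
= -2871t² - 1608st + 297t - 1872s + 1134 + 1014s² + 1962t³ + 3693st² + 1455s²t - 180s³ - 1158st³ - 1146s²t² - 360s³t - 360t⁴    [combine like terms]

-2871t² - 1608st + 297t - 1872s + 1134 + 1014s² + 1962t³ + 3693st² + 1455s²t - 180s³ - 1158st³ - 1146s²t² - 360s³t - 360t⁴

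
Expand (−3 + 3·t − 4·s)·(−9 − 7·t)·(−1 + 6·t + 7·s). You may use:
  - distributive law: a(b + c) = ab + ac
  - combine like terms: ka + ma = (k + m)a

(−3 + 3·t − 4·s)·(−9 − 7·t)·(−1 + 6·t + 7·s)
= (27 + 21·t − 27·t − 21·t^2 + 36·s + 28·s·t)·(−1 + 6·t + 7·s)    [distributive law]
= (27 − 6·t − 21·t^2 + 36·s + 28·s·t)·(−1 + 6·t + 7·s)    [combine like terms]
= −27 + 162·t + 189·s + 6·t − 36·t^2 − 42·s·t + 21·t^2 − 126·t^3 − 147·s·t^2 − 36·s + 216·s·t + 252·s^2 − 28·s·t + 168·s·t^2 + 196·s^2·t    [distributive law]
= −27 + 168·t + 153·s − 15·t^2 + 146·s·t − 126·t^3 + 21·s·t^2 + 252·s^2 + 196·s^2·t    [combine like terms]

−27 + 168·t + 153·s − 15·t^2 + 146·s·t − 126·t^3 + 21·s·t^2 + 252·s^2 + 196·s^2·t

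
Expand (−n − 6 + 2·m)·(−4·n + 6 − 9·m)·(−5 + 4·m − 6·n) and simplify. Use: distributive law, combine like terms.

(−n − 6 + 2·m)·(−4·n + 6 − 9·m)·(−5 + 4·m − 6·n)
= (4·n² − 6·n + 9·m·n + 24·n − 36 + 54·m − 8·m·n + 12·m − 18·m²)·(−5 + 4·m − 6·n)    [distributive law]
= (4·n² + 18·n + m·n − 36 + 66·m − 18·m²)·(−5 + 4·m − 6·n)    [combine like terms]
= −20·n² + 16·m·n² − 24·n³ − 90·n + 72·m·n − 108·n² − 5·m·n + 4·m²·n − 6·m·n² + 180 − 144·m + 216·n − 330·m + 264·m² − 396·m·n + 90·m² − 72·m³ + 108·m²·n    [distributive law]
= −128·n² + 10·m·n² − 24·n³ + 126·n − 329·m·n + 112·m²·n + 180 − 474·m + 354·m² − 72·m³    [combine like terms]

−128·n² + 10·m·n² − 24·n³ + 126·n − 329·m·n + 112·m²·n + 180 − 474·m + 354·m² − 72·m³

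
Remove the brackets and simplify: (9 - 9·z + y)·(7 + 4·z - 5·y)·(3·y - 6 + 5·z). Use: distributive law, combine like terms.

417·y - 378 + 477·z - 565·y·z + 81·z^2 - 84·y^2 + 137·y·z^2 - 180·z^3 + 122·y^2·z - 15·y^3

(9 - 9·z + y)·(7 + 4·z - 5·y)·(3·y - 6 + 5·z)
= (63 + 36·z - 45·y - 63·z - 36·z^2 + 45·y·z + 7·y + 4·y·z - 5·y^2)·(3·y - 6 + 5·z)    [distributive law]
= (63 - 27·z - 38·y - 36·z^2 + 49·y·z - 5·y^2)·(3·y - 6 + 5·z)    [combine like terms]
= 189·y - 378 + 315·z - 81·y·z + 162·z - 135·z^2 - 114·y^2 + 228·y - 190·y·z - 108·y·z^2 + 216·z^2 - 180·z^3 + 147·y^2·z - 294·y·z + 245·y·z^2 - 15·y^3 + 30·y^2 - 25·y^2·z    [distributive law]
= 417·y - 378 + 477·z - 565·y·z + 81·z^2 - 84·y^2 + 137·y·z^2 - 180·z^3 + 122·y^2·z - 15·y^3    [combine like terms]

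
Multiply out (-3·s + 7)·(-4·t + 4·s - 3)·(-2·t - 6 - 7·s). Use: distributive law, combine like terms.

-24·s·t^2 + 50·s·t - 60·s^2·t - 187·s^2 + 84·s^3 - 75·s + 56·t^2 + 210·t + 126

(-3·s + 7)·(-4·t + 4·s - 3)·(-2·t - 6 - 7·s)
= (12·s·t - 12·s^2 + 9·s - 28·t + 28·s - 21)·(-2·t - 6 - 7·s)    [distributive law]
= (12·s·t - 12·s^2 + 37·s - 28·t - 21)·(-2·t - 6 - 7·s)    [combine like terms]
= -24·s·t^2 - 72·s·t - 84·s^2·t + 24·s^2·t + 72·s^2 + 84·s^3 - 74·s·t - 222·s - 259·s^2 + 56·t^2 + 168·t + 196·s·t + 42·t + 126 + 147·s    [distributive law]
= -24·s·t^2 + 50·s·t - 60·s^2·t - 187·s^2 + 84·s^3 - 75·s + 56·t^2 + 210·t + 126    [combine like terms]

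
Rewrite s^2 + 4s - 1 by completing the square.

s^2 + 4s - 1
= s^2 + 4s + 4 - 4 - 1    [add and subtract 4]
= (s + 2)^2 - 4 - 1    [perfect-square identity]
= (s + 2)^2 - 5    [combine constants]

(s + 2)^2 - 5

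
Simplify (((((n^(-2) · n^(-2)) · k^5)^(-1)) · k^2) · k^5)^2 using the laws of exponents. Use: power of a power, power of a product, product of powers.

k^4n^8

(((((n^(-2) · n^(-2)) · k^5)^(-1)) · k^2) · k^5)^2
= (((((n^(-2) · n^(-2)) · k^5)^(-1)) · k^2)^2) · ((k^5)^2)    [power of a product]
= (((((n^(-2) · n^(-2)) · k^5)^(-1))^2) · ((k^2)^2)) · ((k^5)^2)    [power of a product]
= ((((n^(-2) · n^(-2)) · k^5)^(-2)) · ((k^2)^2)) · ((k^5)^2)    [power of a power]
= ((((n^(-2) · n^(-2))^(-2)) · ((k^5)^(-2))) · ((k^2)^2)) · ((k^5)^2)    [power of a product]
= (((((n^(-2))^(-2)) · ((n^(-2))^(-2))) · ((k^5)^(-2))) · ((k^2)^2)) · ((k^5)^2)    [power of a product]
= (((n^4 · ((n^(-2))^(-2))) · ((k^5)^(-2))) · ((k^2)^2)) · ((k^5)^2)    [power of a power]
= (((n^4 · n^4) · ((k^5)^(-2))) · ((k^2)^2)) · ((k^5)^2)    [power of a power]
= ((n^8 · ((k^5)^(-2))) · ((k^2)^2)) · ((k^5)^2)    [product of powers]
= ((n^8 · k^(-10)) · ((k^2)^2)) · ((k^5)^2)    [power of a power]
= ((n^8 · k^(-10)) · k^4) · ((k^5)^2)    [power of a power]
= ((n^8 · k^(-10)) · k^4) · k^10    [power of a power]
= k^4n^8    [product of powers]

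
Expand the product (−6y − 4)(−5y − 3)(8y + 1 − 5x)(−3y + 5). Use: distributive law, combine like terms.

(−6y − 4)(−5y − 3)(8y + 1 − 5x)(−3y + 5)
= (30y^2 + 18y + 20y + 12)(8y + 1 − 5x)(−3y + 5)    [distributive law]
= (30y^2 + 38y + 12)(8y + 1 − 5x)(−3y + 5)    [combine like terms]
= (240y^3 + 30y^2 − 150xy^2 + 304y^2 + 38y − 190xy + 96y + 12 − 60x)(−3y + 5)    [distributive law]
= (240y^3 + 334y^2 − 150xy^2 + 134y − 190xy + 12 − 60x)(−3y + 5)    [combine like terms]
= −720y^4 + 1200y^3 − 1002y^3 + 1670y^2 + 450xy^3 − 750xy^2 − 402y^2 + 670y + 570xy^2 − 950xy − 36y + 60 + 180xy − 300x    [distributive law]
= −720y^4 + 198y^3 + 1268y^2 + 450xy^3 − 180xy^2 + 634y − 770xy + 60 − 300x    [combine like terms]

−720y^4 + 198y^3 + 1268y^2 + 450xy^3 − 180xy^2 + 634y − 770xy + 60 − 300x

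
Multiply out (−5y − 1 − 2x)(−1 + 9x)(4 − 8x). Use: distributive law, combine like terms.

(−5y − 1 − 2x)(−1 + 9x)(4 − 8x)
= (5y − 45xy + 1 − 9x + 2x − 18x^2)(4 − 8x)    [distributive law]
= (5y − 45xy + 1 − 7x − 18x^2)(4 − 8x)    [combine like terms]
= 20y − 40xy − 180xy + 360x^2y + 4 − 8x − 28x + 56x^2 − 72x^2 + 144x^3    [distributive law]
= 20y − 220xy + 360x^2y + 4 − 36x − 16x^2 + 144x^3    [combine like terms]

20y − 220xy + 360x^2y + 4 − 36x − 16x^2 + 144x^3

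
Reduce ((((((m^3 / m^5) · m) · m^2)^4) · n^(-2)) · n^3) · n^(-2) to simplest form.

m^4·n^(-1)

((((((m^3 / m^5) · m) · m^2)^4) · n^(-2)) · n^3) · n^(-2)
= ((((((m^3 / m^5) · m)^4) · ((m^2)^4)) · n^(-2)) · n^3) · n^(-2)    [power of a product]
= ((((((m^3 / m^5)^4) · (m^4)) · ((m^2)^4)) · n^(-2)) · n^3) · n^(-2)    [power of a product]
= (((((((m^3)^4) / ((m^5)^4)) · (m^4)) · ((m^2)^4)) · n^(-2)) · n^3) · n^(-2)    [power of a quotient]
= (((((m^12 / ((m^5)^4)) · (m^4)) · ((m^2)^4)) · n^(-2)) · n^3) · n^(-2)    [power of a power]
= (((((m^12 / m^20) · (m^4)) · ((m^2)^4)) · n^(-2)) · n^3) · n^(-2)    [power of a power]
= ((((m^(-8) · (m^4)) · ((m^2)^4)) · n^(-2)) · n^3) · n^(-2)    [quotient of powers]
= (((m^(-4) · ((m^2)^4)) · n^(-2)) · n^3) · n^(-2)    [product of powers]
= (((m^(-4) · m^8) · n^(-2)) · n^3) · n^(-2)    [power of a power]
= ((m^4 · n^(-2)) · n^3) · n^(-2)    [product of powers]
= m^4·n^(-1)    [product of powers]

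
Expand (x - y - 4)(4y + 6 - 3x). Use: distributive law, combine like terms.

7xy + 18x - 3x^2 - 4y^2 - 22y - 24

(x - y - 4)(4y + 6 - 3x)
= 4xy + 6x - 3x^2 - 4y^2 - 6y + 3xy - 16y - 24 + 12x    [distributive law]
= 7xy + 18x - 3x^2 - 4y^2 - 22y - 24    [combine like terms]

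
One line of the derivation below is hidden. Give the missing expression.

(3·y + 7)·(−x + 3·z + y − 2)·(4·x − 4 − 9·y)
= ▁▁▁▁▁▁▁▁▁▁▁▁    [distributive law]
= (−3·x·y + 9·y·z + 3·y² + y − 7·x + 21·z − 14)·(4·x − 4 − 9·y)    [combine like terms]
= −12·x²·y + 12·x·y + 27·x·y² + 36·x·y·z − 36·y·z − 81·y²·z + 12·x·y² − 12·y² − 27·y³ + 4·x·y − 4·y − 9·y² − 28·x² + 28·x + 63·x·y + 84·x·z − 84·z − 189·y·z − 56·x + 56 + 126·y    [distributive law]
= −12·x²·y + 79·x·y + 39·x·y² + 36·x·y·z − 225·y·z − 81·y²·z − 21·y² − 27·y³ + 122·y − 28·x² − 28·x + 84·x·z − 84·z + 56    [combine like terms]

By distributive law:

(−3·x·y + 9·y·z + 3·y² − 6·y − 7·x + 21·z + 7·y − 14)·(4·x − 4 − 9·y)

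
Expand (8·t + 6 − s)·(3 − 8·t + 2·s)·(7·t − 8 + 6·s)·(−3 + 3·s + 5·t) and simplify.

(8·t + 6 − s)·(3 − 8·t + 2·s)·(7·t − 8 + 6·s)·(−3 + 3·s + 5·t)
= (24·t − 64·t^2 + 16·s·t + 18 − 48·t + 12·s − 3·s + 8·s·t − 2·s^2)·(7·t − 8 + 6·s)·(−3 + 3·s + 5·t)    [distributive law]
= (−24·t − 64·t^2 + 24·s·t + 18 + 9·s − 2·s^2)·(7·t − 8 + 6·s)·(−3 + 3·s + 5·t)    [combine like terms]
= (−168·t^2 + 192·t − 144·s·t − 448·t^3 + 512·t^2 − 384·s·t^2 + 168·s·t^2 − 192·s·t + 144·s^2·t + 126·t − 144 + 108·s + 63·s·t − 72·s + 54·s^2 − 14·s^2·t + 16·s^2 − 12·s^3)·(−3 + 3·s + 5·t)    [distributive law]
= (344·t^2 + 318·t − 273·s·t − 448·t^3 − 216·s·t^2 + 130·s^2·t − 144 + 36·s + 70·s^2 − 12·s^3)·(−3 + 3·s + 5·t)    [combine like terms]
= −1032·t^2 + 1032·s·t^2 + 1720·t^3 − 954·t + 954·s·t + 1590·t^2 + 819·s·t − 819·s^2·t − 1365·s·t^2 + 1344·t^3 − 1344·s·t^3 − 2240·t^4 + 648·s·t^2 − 648·s^2·t^2 − 1080·s·t^3 − 390·s^2·t + 390·s^3·t + 650·s^2·t^2 + 432 − 432·s − 720·t − 108·s + 108·s^2 + 180·s·t − 210·s^2 + 210·s^3 + 350·s^2·t + 36·s^3 − 36·s^4 − 60·s^3·t    [distributive law]
= 558·t^2 + 315·s·t^2 + 3064·t^3 − 1674·t + 1953·s·t − 859·s^2·t − 2424·s·t^3 − 2240·t^4 + 2·s^2·t^2 + 330·s^3·t + 432 − 540·s − 102·s^2 + 246·s^3 − 36·s^4    [combine like terms]

558·t^2 + 315·s·t^2 + 3064·t^3 − 1674·t + 1953·s·t − 859·s^2·t − 2424·s·t^3 − 2240·t^4 + 2·s^2·t^2 + 330·s^3·t + 432 − 540·s − 102·s^2 + 246·s^3 − 36·s^4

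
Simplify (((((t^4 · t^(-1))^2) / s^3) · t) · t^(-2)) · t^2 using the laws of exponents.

s^(-3)t^7

(((((t^4 · t^(-1))^2) / s^3) · t) · t^(-2)) · t^2
= ((((((t^4)^2) · ((t^(-1))^2)) / s^3) · t) · t^(-2)) · t^2    [power of a product]
= ((((t^8 · ((t^(-1))^2)) / s^3) · t) · t^(-2)) · t^2    [power of a power]
= ((((t^8 · t^(-2)) / s^3) · t) · t^(-2)) · t^2    [power of a power]
= (((t^6 / s^3) · t) · t^(-2)) · t^2    [product of powers]
= s^(-3)t^7    [quotient of powers; product of powers]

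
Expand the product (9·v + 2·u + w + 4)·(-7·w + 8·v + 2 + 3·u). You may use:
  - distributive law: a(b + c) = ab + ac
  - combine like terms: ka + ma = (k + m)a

-55·v·w + 72·v^2 + 50·v + 43·u·v - 11·u·w + 16·u + 6·u^2 - 7·w^2 - 26·w + 8

(9·v + 2·u + w + 4)·(-7·w + 8·v + 2 + 3·u)
= -63·v·w + 72·v^2 + 18·v + 27·u·v - 14·u·w + 16·u·v + 4·u + 6·u^2 - 7·w^2 + 8·v·w + 2·w + 3·u·w - 28·w + 32·v + 8 + 12·u    [distributive law]
= -55·v·w + 72·v^2 + 50·v + 43·u·v - 11·u·w + 16·u + 6·u^2 - 7·w^2 - 26·w + 8    [combine like terms]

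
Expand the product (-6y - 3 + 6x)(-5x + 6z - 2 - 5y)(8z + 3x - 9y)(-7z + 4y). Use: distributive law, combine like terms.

2016yz³ - 5100y²z² + 4176xyz² - 2358xy²z + 4146y³z - 3222yz² + 3213y²z - 498xyz + 216xy² - 972y³ + 360xy³ - 1080y⁴ + 210xz² - 63x²z + 36x²y + 1008z³ - 336z² + 570yz - 126xz + 72xy - 216y² + 924x²z² - 2418x²yz + 630x³z - 360x³y + 1080x²y² - 2016xz³

(-6y - 3 + 6x)(-5x + 6z - 2 - 5y)(8z + 3x - 9y)(-7z + 4y)
= (30xy - 36yz + 12y + 30y² + 15x - 18z + 6 + 15y - 30x² + 36xz - 12x - 30xy)(8z + 3x - 9y)(-7z + 4y)    [distributive law]
= (-36yz + 27y + 30y² + 3x - 18z + 6 - 30x² + 36xz)(8z + 3x - 9y)(-7z + 4y)    [combine like terms]
= (-288yz² - 108xyz + 324y²z + 216yz + 81xy - 243y² + 240y²z + 90xy² - 270y³ + 24xz + 9x² - 27xy - 144z² - 54xz + 162yz + 48z + 18x - 54y - 240x²z - 90x³ + 270x²y + 288xz² + 108x²z - 324xyz)(-7z + 4y)    [distributive law]
= (-288yz² - 432xyz + 564y²z + 378yz + 54xy - 243y² + 90xy² - 270y³ - 30xz + 9x² - 144z² + 48z + 18x - 54y - 132x²z - 90x³ + 270x²y + 288xz²)(-7z + 4y)    [combine like terms]
= 2016yz³ - 1152y²z² + 3024xyz² - 1728xy²z - 3948y²z² + 2256y³z - 2646yz² + 1512y²z - 378xyz + 216xy² + 1701y²z - 972y³ - 630xy²z + 360xy³ + 1890y³z - 1080y⁴ + 210xz² - 120xyz - 63x²z + 36x²y + 1008z³ - 576yz² - 336z² + 192yz - 126xz + 72xy + 378yz - 216y² + 924x²z² - 528x²yz + 630x³z - 360x³y - 1890x²yz + 1080x²y² - 2016xz³ + 1152xyz²    [distributive law]
= 2016yz³ - 5100y²z² + 4176xyz² - 2358xy²z + 4146y³z - 3222yz² + 3213y²z - 498xyz + 216xy² - 972y³ + 360xy³ - 1080y⁴ + 210xz² - 63x²z + 36x²y + 1008z³ - 336z² + 570yz - 126xz + 72xy - 216y² + 924x²z² - 2418x²yz + 630x³z - 360x³y + 1080x²y² - 2016xz³    [combine like terms]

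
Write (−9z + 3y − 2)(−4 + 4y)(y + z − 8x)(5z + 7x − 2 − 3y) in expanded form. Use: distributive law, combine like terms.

(−9z + 3y − 2)(−4 + 4y)(y + z − 8x)(5z + 7x − 2 − 3y)
= (36z − 36yz − 12y + 12y² + 8 − 8y)(y + z − 8x)(5z + 7x − 2 − 3y)    [distributive law]
= (36z − 36yz − 20y + 12y² + 8)(y + z − 8x)(5z + 7x − 2 − 3y)    [combine like terms]
= (36yz + 36z² − 288xz − 36y²z − 36yz² + 288xyz − 20y² − 20yz + 160xy + 12y³ + 12y²z − 96xy² + 8y + 8z − 64x)(5z + 7x − 2 − 3y)    [distributive law]
= (16yz + 36z² − 288xz − 24y²z − 36yz² + 288xyz − 20y² + 160xy + 12y³ − 96xy² + 8y + 8z − 64x)(5z + 7x − 2 − 3y)    [combine like terms]
= 80yz² + 112xyz − 32yz − 48y²z + 180z³ + 252xz² − 72z² − 108yz² − 1440xz² − 2016x²z + 576xz + 864xyz − 120y²z² − 168xy²z + 48y²z + 72y³z − 180yz³ − 252xyz² + 72yz² + 108y²z² + 1440xyz² + 2016x²yz − 576xyz − 864xy²z − 100y²z − 140xy² + 40y² + 60y³ + 800xyz + 1120x²y − 320xy − 480xy² + 60y³z + 84xy³ − 24y³ − 36y⁴ − 480xy²z − 672x²y² + 192xy² + 288xy³ + 40yz + 56xy − 16y − 24y² + 40z² + 56xz − 16z − 24yz − 320xz − 448x² + 128x + 192xy    [distributive law]
= 44yz² + 1200xyz − 16yz − 100y²z + 180z³ − 1188xz² − 32z² − 2016x²z + 312xz − 12y²z² − 1512xy²z + 132y³z − 180yz³ + 1188xyz² + 2016x²yz − 428xy² + 16y² + 36y³ + 1120x²y − 72xy + 372xy³ − 36y⁴ − 672x²y² − 16y − 16z − 448x² + 128x    [combine like terms]

44yz² + 1200xyz − 16yz − 100y²z + 180z³ − 1188xz² − 32z² − 2016x²z + 312xz − 12y²z² − 1512xy²z + 132y³z − 180yz³ + 1188xyz² + 2016x²yz − 428xy² + 16y² + 36y³ + 1120x²y − 72xy + 372xy³ − 36y⁴ − 672x²y² − 16y − 16z − 448x² + 128x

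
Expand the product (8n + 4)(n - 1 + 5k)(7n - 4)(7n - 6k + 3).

(8n + 4)(n - 1 + 5k)(7n - 4)(7n - 6k + 3)
= (8n² - 8n + 40kn + 4n - 4 + 20k)(7n - 4)(7n - 6k + 3)    [distributive law]
= (8n² - 4n + 40kn - 4 + 20k)(7n - 4)(7n - 6k + 3)    [combine like terms]
= (56n³ - 32n² - 28n² + 16n + 280kn² - 160kn - 28n + 16 + 140kn - 80k)(7n - 6k + 3)    [distributive law]
= (56n³ - 60n² - 12n + 280kn² - 20kn + 16 - 80k)(7n - 6k + 3)    [combine like terms]
= 392n⁴ - 336kn³ + 168n³ - 420n³ + 360kn² - 180n² - 84n² + 72kn - 36n + 1960kn³ - 1680k²n² + 840kn² - 140kn² + 120k²n - 60kn + 112n - 96k + 48 - 560kn + 480k² - 240k    [distributive law]
= 392n⁴ + 1624kn³ - 252n³ + 1060kn² - 264n² - 548kn + 76n - 1680k²n² + 120k²n - 336k + 48 + 480k²    [combine like terms]

392n⁴ + 1624kn³ - 252n³ + 1060kn² - 264n² - 548kn + 76n - 1680k²n² + 120k²n - 336k + 48 + 480k²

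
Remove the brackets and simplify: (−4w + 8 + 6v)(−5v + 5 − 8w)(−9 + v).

(−4w + 8 + 6v)(−5v + 5 − 8w)(−9 + v)
= (20vw − 20w + 32w^2 − 40v + 40 − 64w − 30v^2 + 30v − 48vw)(−9 + v)    [distributive law]
= (−28vw − 84w + 32w^2 − 10v + 40 − 30v^2)(−9 + v)    [combine like terms]
= 252vw − 28v^2w + 756w − 84vw − 288w^2 + 32vw^2 + 90v − 10v^2 − 360 + 40v + 270v^2 − 30v^3    [distributive law]
= 168vw − 28v^2w + 756w − 288w^2 + 32vw^2 + 130v + 260v^2 − 360 − 30v^3    [combine like terms]

168vw − 28v^2w + 756w − 288w^2 + 32vw^2 + 130v + 260v^2 − 360 − 30v^3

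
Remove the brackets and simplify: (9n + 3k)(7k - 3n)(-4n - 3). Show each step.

(9n + 3k)(7k - 3n)(-4n - 3)
= (63kn - 27n² + 21k² - 9kn)(-4n - 3)    [distributive law]
= (54kn - 27n² + 21k²)(-4n - 3)    [combine like terms]
= -216kn² - 162kn + 108n³ + 81n² - 84k²n - 63k²    [distributive law]

-216kn² - 162kn + 108n³ + 81n² - 84k²n - 63k²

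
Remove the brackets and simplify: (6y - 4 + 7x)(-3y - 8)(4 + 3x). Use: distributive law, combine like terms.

(6y - 4 + 7x)(-3y - 8)(4 + 3x)
= (-18y^2 - 48y + 12y + 32 - 21xy - 56x)(4 + 3x)    [distributive law]
= (-18y^2 - 36y + 32 - 21xy - 56x)(4 + 3x)    [combine like terms]
= -72y^2 - 54xy^2 - 144y - 108xy + 128 + 96x - 84xy - 63x^2y - 224x - 168x^2    [distributive law]
= -72y^2 - 54xy^2 - 144y - 192xy + 128 - 128x - 63x^2y - 168x^2    [combine like terms]

-72y^2 - 54xy^2 - 144y - 192xy + 128 - 128x - 63x^2y - 168x^2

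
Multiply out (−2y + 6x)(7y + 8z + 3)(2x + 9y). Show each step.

350xy^2 − 126y^3 + 400xyz − 144y^2z + 150xy − 54y^2 + 84x^2y + 96x^2z + 36x^2

(−2y + 6x)(7y + 8z + 3)(2x + 9y)
= (−14y^2 − 16yz − 6y + 42xy + 48xz + 18x)(2x + 9y)    [distributive law]
= −28xy^2 − 126y^3 − 32xyz − 144y^2z − 12xy − 54y^2 + 84x^2y + 378xy^2 + 96x^2z + 432xyz + 36x^2 + 162xy    [distributive law]
= 350xy^2 − 126y^3 + 400xyz − 144y^2z + 150xy − 54y^2 + 84x^2y + 96x^2z + 36x^2    [combine like terms]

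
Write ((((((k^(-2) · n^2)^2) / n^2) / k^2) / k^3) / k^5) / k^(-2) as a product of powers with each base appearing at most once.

((((((k^(-2) · n^2)^2) / n^2) / k^2) / k^3) / k^5) / k^(-2)
= (((((((k^(-2))^2) · ((n^2)^2)) / n^2) / k^2) / k^3) / k^5) / k^(-2)    [power of a product]
= (((((k^(-4) · ((n^2)^2)) / n^2) / k^2) / k^3) / k^5) / k^(-2)    [power of a power]
= (((((k^(-4) · n^4) / n^2) / k^2) / k^3) / k^5) / k^(-2)    [power of a power]
= k^(-12)n^2    [quotient of powers; product of powers]

k^(-12)n^2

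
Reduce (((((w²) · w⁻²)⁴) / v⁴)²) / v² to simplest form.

v⁻¹⁰

(((((w²) · w⁻²)⁴) / v⁴)²) / v²
= (((((w²) · w⁻²)⁴)²) / ((v⁴)²)) / v²    [power of a quotient]
= ((((w²) · w⁻²)⁸) / ((v⁴)²)) / v²    [power of a power]
= ((((w²)⁸) · ((w⁻²)⁸)) / ((v⁴)²)) / v²    [power of a product]
= (((w¹⁶) · ((w⁻²)⁸)) / ((v⁴)²)) / v²    [power of a power]
= ((w¹⁶ · w⁻¹⁶) / ((v⁴)²)) / v²    [power of a power]
= (w⁰ / ((v⁴)²)) / v²    [product of powers]
= (w⁰ / v⁸) / v²    [power of a power]
= v⁻¹⁰    [quotient of powers; product of powers]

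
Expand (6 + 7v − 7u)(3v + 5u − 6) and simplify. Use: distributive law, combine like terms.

(6 + 7v − 7u)(3v + 5u − 6)
= 18v + 30u − 36 + 21v² + 35uv − 42v − 21uv − 35u² + 42u    [distributive law]
= −24v + 72u − 36 + 21v² + 14uv − 35u²    [combine like terms]

−24v + 72u − 36 + 21v² + 14uv − 35u²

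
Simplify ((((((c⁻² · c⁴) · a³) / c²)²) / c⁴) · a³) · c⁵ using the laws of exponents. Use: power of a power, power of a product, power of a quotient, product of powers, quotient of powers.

a⁹c

((((((c⁻² · c⁴) · a³) / c²)²) / c⁴) · a³) · c⁵
= ((((((c⁻² · c⁴) · a³)²) / ((c²)²)) / c⁴) · a³) · c⁵    [power of a quotient]
= ((((((c⁻² · c⁴)²) · ((a³)²)) / ((c²)²)) / c⁴) · a³) · c⁵    [power of a product]
= (((((((c⁻²)²) · ((c⁴)²)) · ((a³)²)) / ((c²)²)) / c⁴) · a³) · c⁵    [power of a product]
= (((((c⁻⁴ · ((c⁴)²)) · ((a³)²)) / ((c²)²)) / c⁴) · a³) · c⁵    [power of a power]
= (((((c⁻⁴ · c⁸) · ((a³)²)) / ((c²)²)) / c⁴) · a³) · c⁵    [power of a power]
= ((((c⁴ · ((a³)²)) / ((c²)²)) / c⁴) · a³) · c⁵    [product of powers]
= ((((c⁴ · a⁶) / ((c²)²)) / c⁴) · a³) · c⁵    [power of a power]
= ((((c⁴ · a⁶) / c⁴) / c⁴) · a³) · c⁵    [power of a power]
= a⁹c    [quotient of powers; product of powers]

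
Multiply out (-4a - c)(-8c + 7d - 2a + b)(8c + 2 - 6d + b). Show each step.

272ac² + 68ac - 428acd + 2abc - 56ad + 168ad² - 4abd + 64a²c + 16a² - 48a²d + 8a²b - 8ab - 4ab² + 64c³ + 16c² - 104c²d - 14cd + 42cd² - bcd - 2bc - b²c

(-4a - c)(-8c + 7d - 2a + b)(8c + 2 - 6d + b)
= (32ac - 28ad + 8a² - 4ab + 8c² - 7cd + 2ac - bc)(8c + 2 - 6d + b)    [distributive law]
= (34ac - 28ad + 8a² - 4ab + 8c² - 7cd - bc)(8c + 2 - 6d + b)    [combine like terms]
= 272ac² + 68ac - 204acd + 34abc - 224acd - 56ad + 168ad² - 28abd + 64a²c + 16a² - 48a²d + 8a²b - 32abc - 8ab + 24abd - 4ab² + 64c³ + 16c² - 48c²d + 8bc² - 56c²d - 14cd + 42cd² - 7bcd - 8bc² - 2bc + 6bcd - b²c    [distributive law]
= 272ac² + 68ac - 428acd + 2abc - 56ad + 168ad² - 4abd + 64a²c + 16a² - 48a²d + 8a²b - 8ab - 4ab² + 64c³ + 16c² - 104c²d - 14cd + 42cd² - bcd - 2bc - b²c    [combine like terms]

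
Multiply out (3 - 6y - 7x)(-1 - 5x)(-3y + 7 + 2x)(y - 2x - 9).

(3 - 6y - 7x)(-1 - 5x)(-3y + 7 + 2x)(y - 2x - 9)
= (-3 - 15x + 6y + 30xy + 7x + 35x^2)(-3y + 7 + 2x)(y - 2x - 9)    [distributive law]
= (-3 - 8x + 6y + 30xy + 35x^2)(-3y + 7 + 2x)(y - 2x - 9)    [combine like terms]
= (9y - 21 - 6x + 24xy - 56x - 16x^2 - 18y^2 + 42y + 12xy - 90xy^2 + 210xy + 60x^2y - 105x^2y + 245x^2 + 70x^3)(y - 2x - 9)    [distributive law]
= (51y - 21 - 62x + 246xy + 229x^2 - 18y^2 - 90xy^2 - 45x^2y + 70x^3)(y - 2x - 9)    [combine like terms]
= 51y^2 - 102xy - 459y - 21y + 42x + 189 - 62xy + 124x^2 + 558x + 246xy^2 - 492x^2y - 2214xy + 229x^2y - 458x^3 - 2061x^2 - 18y^3 + 36xy^2 + 162y^2 - 90xy^3 + 180x^2y^2 + 810xy^2 - 45x^2y^2 + 90x^3y + 405x^2y + 70x^3y - 140x^4 - 630x^3    [distributive law]
= 213y^2 - 2378xy - 480y + 600x + 189 - 1937x^2 + 1092xy^2 + 142x^2y - 1088x^3 - 18y^3 - 90xy^3 + 135x^2y^2 + 160x^3y - 140x^4    [combine like terms]

213y^2 - 2378xy - 480y + 600x + 189 - 1937x^2 + 1092xy^2 + 142x^2y - 1088x^3 - 18y^3 - 90xy^3 + 135x^2y^2 + 160x^3y - 140x^4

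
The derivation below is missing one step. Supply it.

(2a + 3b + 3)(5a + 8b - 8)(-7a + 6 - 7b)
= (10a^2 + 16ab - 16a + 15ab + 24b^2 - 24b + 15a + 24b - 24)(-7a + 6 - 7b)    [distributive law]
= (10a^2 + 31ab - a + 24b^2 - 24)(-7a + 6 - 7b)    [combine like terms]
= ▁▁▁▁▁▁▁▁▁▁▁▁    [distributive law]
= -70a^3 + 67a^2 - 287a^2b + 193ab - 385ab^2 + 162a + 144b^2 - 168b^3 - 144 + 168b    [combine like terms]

By distributive law:

-70a^3 + 60a^2 - 70a^2b - 217a^2b + 186ab - 217ab^2 + 7a^2 - 6a + 7ab - 168ab^2 + 144b^2 - 168b^3 + 168a - 144 + 168b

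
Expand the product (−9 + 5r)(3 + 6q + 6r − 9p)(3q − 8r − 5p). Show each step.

−81q + 216r + 135p − 162q² + 315qr + 513pq + 312r² − 453pr − 405p² + 90q²r − 150qr² − 285pqr − 240r³ + 210pr² + 225p²r

(−9 + 5r)(3 + 6q + 6r − 9p)(3q − 8r − 5p)
= (−27 − 54q − 54r + 81p + 15r + 30qr + 30r² − 45pr)(3q − 8r − 5p)    [distributive law]
= (−27 − 54q − 39r + 81p + 30qr + 30r² − 45pr)(3q − 8r − 5p)    [combine like terms]
= −81q + 216r + 135p − 162q² + 432qr + 270pq − 117qr + 312r² + 195pr + 243pq − 648pr − 405p² + 90q²r − 240qr² − 150pqr + 90qr² − 240r³ − 150pr² − 135pqr + 360pr² + 225p²r    [distributive law]
= −81q + 216r + 135p − 162q² + 315qr + 513pq + 312r² − 453pr − 405p² + 90q²r − 150qr² − 285pqr − 240r³ + 210pr² + 225p²r    [combine like terms]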